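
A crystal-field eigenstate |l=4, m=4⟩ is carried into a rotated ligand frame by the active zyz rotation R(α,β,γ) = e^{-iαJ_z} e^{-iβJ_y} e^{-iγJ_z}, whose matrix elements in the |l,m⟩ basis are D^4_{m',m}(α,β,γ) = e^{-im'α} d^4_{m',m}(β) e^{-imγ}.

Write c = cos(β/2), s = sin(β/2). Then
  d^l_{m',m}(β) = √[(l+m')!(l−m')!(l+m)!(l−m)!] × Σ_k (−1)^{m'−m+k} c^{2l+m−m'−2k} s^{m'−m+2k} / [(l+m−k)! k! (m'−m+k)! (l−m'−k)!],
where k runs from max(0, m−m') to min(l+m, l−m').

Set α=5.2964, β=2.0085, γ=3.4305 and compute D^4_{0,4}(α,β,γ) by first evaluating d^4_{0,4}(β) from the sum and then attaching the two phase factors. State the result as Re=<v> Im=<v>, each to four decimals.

D^4_{0,4}(5.2964,2.0085,3.4305) = e^{-i·0·5.2964}·d^4_{0,4}(2.0085)·e^{-i·4·3.4305}. Compute d first:
Half-angle: c=0.536721, s=0.843760. N=√(24·24·40320·1)=4819.161753
The bounds max(0,m−m')=4 and min(l+m,l−m')=4 give 1 term
  k=4: (−1)^0·4819.1618/(576)·0.5367^4·0.8438^4 = +0.351900
d^4_{0,4}(2.0085) = +0.351900
Attach z-rotation phases: D = e^{-i(0)(5.2964)}·(+0.351900)·e^{-i(4)(3.4305)} = +0.141936-0.322006i

Re=0.1419 Im=-0.3220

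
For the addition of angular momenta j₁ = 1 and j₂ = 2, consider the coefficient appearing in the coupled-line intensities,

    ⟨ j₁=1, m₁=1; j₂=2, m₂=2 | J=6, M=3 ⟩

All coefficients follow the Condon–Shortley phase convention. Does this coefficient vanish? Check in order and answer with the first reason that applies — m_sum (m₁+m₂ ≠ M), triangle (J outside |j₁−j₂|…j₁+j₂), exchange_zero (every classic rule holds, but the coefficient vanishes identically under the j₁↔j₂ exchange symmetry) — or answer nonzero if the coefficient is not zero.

m-sum: m₁+m₂ = 1+2 = 3, M = 3  ✓
triangle: need |j₁−j₂| ≤ J ≤ j₁+j₂, i.e. J ∈ [1, 3]; J = 6 is outside ✗ ⇒ coefficient is 0

triangle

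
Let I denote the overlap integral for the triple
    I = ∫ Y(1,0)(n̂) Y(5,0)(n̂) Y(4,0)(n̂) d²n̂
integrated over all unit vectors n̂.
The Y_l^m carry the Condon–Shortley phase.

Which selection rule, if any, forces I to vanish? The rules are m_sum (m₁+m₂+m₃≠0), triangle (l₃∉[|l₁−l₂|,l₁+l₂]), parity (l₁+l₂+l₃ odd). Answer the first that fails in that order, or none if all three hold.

azimuthal sum: 0 + 0 + 0 = 0  ✓
4 ≤ 4 ≤ 6 (triangle on l)  ✓
L = 1 + 5 + 4 = 10 (even)  ✓

none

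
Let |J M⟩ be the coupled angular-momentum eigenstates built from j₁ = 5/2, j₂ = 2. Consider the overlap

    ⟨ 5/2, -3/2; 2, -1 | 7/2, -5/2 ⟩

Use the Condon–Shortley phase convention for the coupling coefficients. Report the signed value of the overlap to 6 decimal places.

√[8·1!4!3!/9! · 1!4!1!3!1!6!] = √(2304/7)
  +(−1)^0/∏(0,1,4,1,0,2)! = 1/48  (running 1/48)
  +(−1)^1/∏(1,0,3,0,1,3)! = -1/36  (running -1/144)
⟨..|..⟩ = √(2304/7)·(-1/144) = -0.125988

-0.125988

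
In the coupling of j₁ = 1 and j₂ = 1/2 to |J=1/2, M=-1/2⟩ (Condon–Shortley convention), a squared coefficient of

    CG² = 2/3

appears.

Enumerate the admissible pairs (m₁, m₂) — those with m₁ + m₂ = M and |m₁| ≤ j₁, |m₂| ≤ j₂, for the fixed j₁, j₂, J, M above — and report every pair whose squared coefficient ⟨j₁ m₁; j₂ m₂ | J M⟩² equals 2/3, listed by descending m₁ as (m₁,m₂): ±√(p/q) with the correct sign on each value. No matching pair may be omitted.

Admissible pairs with m₁+m₂ = M = -1/2: (-1,1/2), (0,-1/2)
  (m₁,m₂)=(0,-1/2): CG² = 1/3, CG = +√(1/3)
  (m₁,m₂)=(-1,1/2): CG² = 2/3, CG = −√(2/3)   ← matches the target
Pairs with CG² = 2/3: (-1,1/2): −√(2/3)

(-1,1/2): −√(2/3)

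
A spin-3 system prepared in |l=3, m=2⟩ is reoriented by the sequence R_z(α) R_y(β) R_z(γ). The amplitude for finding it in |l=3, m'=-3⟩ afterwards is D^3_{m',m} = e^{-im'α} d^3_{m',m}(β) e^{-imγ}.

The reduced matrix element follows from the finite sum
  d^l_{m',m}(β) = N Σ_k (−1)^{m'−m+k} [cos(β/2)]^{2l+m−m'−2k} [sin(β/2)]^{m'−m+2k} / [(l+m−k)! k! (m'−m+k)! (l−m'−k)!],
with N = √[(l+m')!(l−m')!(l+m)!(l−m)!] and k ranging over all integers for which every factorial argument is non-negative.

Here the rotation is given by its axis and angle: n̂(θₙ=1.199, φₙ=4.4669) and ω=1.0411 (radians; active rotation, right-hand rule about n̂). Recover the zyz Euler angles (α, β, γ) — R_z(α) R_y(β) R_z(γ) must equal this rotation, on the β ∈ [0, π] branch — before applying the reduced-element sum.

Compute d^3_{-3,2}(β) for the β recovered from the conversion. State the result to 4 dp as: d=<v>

d=0.0464

Axis–angle → zyz. n̂ = (sinθₙcosφₙ, sinθₙsinφₙ, cosθₙ) = (-0.226426, -0.903743, +0.363290), ω = 1.0411.
R = I cosω + sinω [n̂]ₓ + (1−cosω) n̂n̂ᵀ gives
  R = [+0.530635, -0.212268, -0.820590; +0.414741, +0.909342, +0.032967; +0.739199, -0.357826, +0.570565]
β = atan2(√(R₁₃²+R₂₃²), R₃₃) = 0.963602; α = atan2(R₂₃, R₁₃) mod 2π = 3.101439; γ = atan2(R₃₂, −R₃₁) mod 2π = 3.592417
d^3_{-3,2}(β=0.9636) via the finite sum:
c=cos(0.963602/2)=0.886162, s=sin(0.963602/2)=0.463376; N=√[1·720·120·1]=293.938769
k∈{5} keeps every argument non-negative
  k=5: (−1)^0·293.9388/(120)·0.8862^1·0.4634^5 = +0.046372
d^3_{-3,2}(0.9636) = +0.046372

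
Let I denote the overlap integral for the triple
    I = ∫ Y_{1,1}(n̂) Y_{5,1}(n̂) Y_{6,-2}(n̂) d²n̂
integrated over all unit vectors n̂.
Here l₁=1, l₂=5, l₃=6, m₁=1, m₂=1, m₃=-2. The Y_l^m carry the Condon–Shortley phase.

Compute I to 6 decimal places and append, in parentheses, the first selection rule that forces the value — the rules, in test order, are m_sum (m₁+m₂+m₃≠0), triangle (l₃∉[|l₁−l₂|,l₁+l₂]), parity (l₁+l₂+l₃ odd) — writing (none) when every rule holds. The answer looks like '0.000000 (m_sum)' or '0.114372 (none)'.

0.216205 (none)

Checks pass: Σm=0; 12 even; l₃=6∈[4,6].
(2·1+1)(2·5+1)(2·6+1) = 429
Δ: 0! 2! 10! / 13! → 1/858
sum: t=0:+1/14400 = 1/14400
3j²(1 5 6; 0 0 0) = Δ·Π!·Σ² = 6/143  (sign +1)
sum: t=0:+1/34560 = 1/34560
3j²(1 5 6; 1 1 -2) = Δ·Π!·Σ² = 14/429  (sign +1)
combine: 4πI² = 429·6/143·14/429 = 84/143
take √, sign +1: I = 0.21620548
No selection rule forces the value: the integral is nonzero (none).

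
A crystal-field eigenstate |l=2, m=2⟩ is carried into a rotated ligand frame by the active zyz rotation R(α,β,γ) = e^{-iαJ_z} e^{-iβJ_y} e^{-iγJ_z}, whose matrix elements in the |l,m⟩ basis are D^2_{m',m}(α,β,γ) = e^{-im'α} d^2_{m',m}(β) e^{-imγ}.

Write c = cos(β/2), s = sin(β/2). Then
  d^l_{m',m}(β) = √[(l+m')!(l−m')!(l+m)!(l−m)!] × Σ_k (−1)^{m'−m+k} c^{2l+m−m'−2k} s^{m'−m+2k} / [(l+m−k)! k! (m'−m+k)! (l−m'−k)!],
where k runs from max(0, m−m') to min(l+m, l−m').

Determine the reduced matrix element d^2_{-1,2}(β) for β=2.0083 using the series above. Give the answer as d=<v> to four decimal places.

d^2_{-1,2}(β=2.0083) via the finite sum:
With c≡cos(β/2)=0.536806 and s≡sin(β/2)=0.843706, N=[1·6·24·1]^{1/2}=12.000000
k∈{3} keeps every argument non-negative
  k=3: (−1)^0·12.0000/(6)·0.5368^1·0.8437^3 = +0.644793
d^2_{-1,2}(2.0083) = +0.644793

d=0.6448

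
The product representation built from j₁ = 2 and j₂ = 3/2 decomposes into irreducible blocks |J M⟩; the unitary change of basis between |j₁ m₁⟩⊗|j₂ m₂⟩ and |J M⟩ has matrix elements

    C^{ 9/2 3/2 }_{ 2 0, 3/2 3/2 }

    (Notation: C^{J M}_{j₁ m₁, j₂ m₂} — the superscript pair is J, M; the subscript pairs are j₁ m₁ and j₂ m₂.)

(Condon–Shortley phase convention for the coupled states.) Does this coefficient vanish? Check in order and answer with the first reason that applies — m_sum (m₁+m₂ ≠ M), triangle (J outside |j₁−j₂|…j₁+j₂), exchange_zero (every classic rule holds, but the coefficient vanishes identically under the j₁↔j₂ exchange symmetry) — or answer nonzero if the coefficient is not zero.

m-sum: m₁+m₂ = 0+3/2 = 3/2, M = 3/2  ✓
triangle: need |j₁−j₂| ≤ J ≤ j₁+j₂, i.e. J ∈ [1/2, 7/2]; J = 9/2 is outside ✗ ⇒ coefficient is 0

triangle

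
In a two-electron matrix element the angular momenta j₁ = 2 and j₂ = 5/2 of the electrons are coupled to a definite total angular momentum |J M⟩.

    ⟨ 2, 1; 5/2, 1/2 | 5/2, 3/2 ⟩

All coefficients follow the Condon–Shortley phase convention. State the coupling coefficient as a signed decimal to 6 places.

triangle: 2!×2!×3!/8! = 24/40320
(j±m)!: 3!×1!×3!×2!×4!×1! = 1728
prefactor² = (2J+1)×Δ×N² = 216/35
  k=0: +1/(0!×2!×1!×3!×1!×0!) = 1/12
  k=1: −1/(1!×1!×0!×2!×2!×1!) = -1/4
Σ = -1/6  ⇒  CG² = 216/35×(-1/6)² = 6/35
CG = −√(6/35) = -0.414039

-0.414039  (= −√(6/35))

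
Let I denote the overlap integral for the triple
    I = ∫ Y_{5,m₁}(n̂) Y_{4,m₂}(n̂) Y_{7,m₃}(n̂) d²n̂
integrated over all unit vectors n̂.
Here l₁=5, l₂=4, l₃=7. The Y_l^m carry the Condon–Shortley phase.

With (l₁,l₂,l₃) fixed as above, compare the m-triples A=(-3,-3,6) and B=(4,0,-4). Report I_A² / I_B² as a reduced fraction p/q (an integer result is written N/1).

l's match ⇒ only the (l;m) 3-j factors differ between A and B.
A: triangle coeff Δ(5,4,7) = 1/6126120; Σ_t [0,1]: t=0:+1/9676800 t=1:−1/3628800 = -1/5806080; (3j)²=5/408 [(5 4 7; -3 -3 6)], sign=+1
B: triangle coeff Δ(5,4,7) = 1/6126120; Σ_t [0,1]: t=0:+1/483840 t=1:−1/1451520 = 1/725760; (3j)²=24/1547 [(5 4 7; 4 0 -4)], sign=-1
I_A²/I_B² = (5/408)/(24/1547) = 455/576

455/576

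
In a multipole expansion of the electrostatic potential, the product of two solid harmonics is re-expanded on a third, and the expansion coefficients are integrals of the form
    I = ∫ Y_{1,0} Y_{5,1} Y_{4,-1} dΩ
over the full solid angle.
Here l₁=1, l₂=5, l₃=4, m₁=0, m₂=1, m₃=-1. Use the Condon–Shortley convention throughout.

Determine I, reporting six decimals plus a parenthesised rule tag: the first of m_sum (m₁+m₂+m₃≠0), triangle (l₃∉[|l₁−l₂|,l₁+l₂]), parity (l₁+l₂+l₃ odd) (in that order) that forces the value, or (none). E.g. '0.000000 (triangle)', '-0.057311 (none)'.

m-sum 0 ✓  L=10 even ✓  4≤4≤6 ✓
Π(2lᵢ+1) = 3×11×9 = 297
triangle coeff Δ(1,5,4) = 1/495
Σ_t [1,1]: t=1:−1/576 = -1/576
(3j)²=5/99 [(1 5 4; 0 0 0)], sign=-1
Σ_t [1,1]: t=1:−1/720 = -1/720
(3j)²=8/165 [(1 5 4; 0 1 -1)], sign=+1
⇒ 4πI² = 8/11
I = (-1)√(8/11/(4π)) = -0.24057125
No selection rule forces the value: the integral is nonzero (none).

-0.240571 (none)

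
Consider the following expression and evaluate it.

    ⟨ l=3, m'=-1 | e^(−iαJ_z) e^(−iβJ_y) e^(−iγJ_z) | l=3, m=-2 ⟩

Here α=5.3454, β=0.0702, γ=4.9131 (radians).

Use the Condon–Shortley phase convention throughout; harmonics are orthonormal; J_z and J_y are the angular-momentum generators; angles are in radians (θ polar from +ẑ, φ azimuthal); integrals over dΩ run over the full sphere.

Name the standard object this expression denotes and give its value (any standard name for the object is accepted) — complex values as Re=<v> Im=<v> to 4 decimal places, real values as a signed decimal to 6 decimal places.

This is a Wigner D-matrix element — the rotation-matrix element ⟨l m'| R(α,β,γ) |l m⟩ in the angular-momentum basis.
First d^3_{-1,-2}(β=0.0702), then the phase factors e^{-i(-1)α} and e^{-i(-2)γ}:
c=cos(0.070200/2)=0.999384, s=sin(0.070200/2)=0.035093; N=√[2·24·1·120]=75.894664
The bounds max(0,m−m')=0 and min(l+m,l−m')=1 give 2 terms
  k=0: (−1)^1·75.8947/(24)·0.9994^5·0.0351^1 = -0.110632
  k=1: (−1)^2·75.8947/(12)·0.9994^3·0.0351^3 = +0.000273
d^3_{-1,-2}(0.0702) = -0.110632 +0.000273 = -0.110359
Attach z-rotation phases: D = e^{-i(-1)(5.3454)}·(-0.110359)·e^{-i(-2)(4.9131)} = +0.094862-0.056395i

Wigner D-matrix element, Re=0.0949 Im=-0.0564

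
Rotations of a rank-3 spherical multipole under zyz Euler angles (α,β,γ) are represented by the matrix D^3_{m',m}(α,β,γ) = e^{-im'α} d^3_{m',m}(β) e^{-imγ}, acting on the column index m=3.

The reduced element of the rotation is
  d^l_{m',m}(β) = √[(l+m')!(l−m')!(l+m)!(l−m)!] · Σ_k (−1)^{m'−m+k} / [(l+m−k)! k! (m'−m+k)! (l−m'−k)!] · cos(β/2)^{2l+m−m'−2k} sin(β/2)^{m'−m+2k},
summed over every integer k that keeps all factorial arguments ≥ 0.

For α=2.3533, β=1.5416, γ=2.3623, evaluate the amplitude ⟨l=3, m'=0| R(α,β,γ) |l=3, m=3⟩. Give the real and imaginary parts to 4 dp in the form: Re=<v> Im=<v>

Re=0.3875 Im=-0.4019

Split into d^3_{0,3}(β=1.5416) × two z-phases.
Half-angle: c=0.717354, s=0.696709. N=√(6·6·720·1)=160.996894
k∈{3} keeps every argument non-negative
  k=3: (−1)^0·160.9969/(36)·0.7174^3·0.6967^3 = +0.558303
d^3_{0,3}(1.5416) = +0.558303
Attach z-rotation phases: D = e^{-i(0)(2.3533)}·(+0.558303)·e^{-i(3)(2.3623)} = +0.387483-0.401944i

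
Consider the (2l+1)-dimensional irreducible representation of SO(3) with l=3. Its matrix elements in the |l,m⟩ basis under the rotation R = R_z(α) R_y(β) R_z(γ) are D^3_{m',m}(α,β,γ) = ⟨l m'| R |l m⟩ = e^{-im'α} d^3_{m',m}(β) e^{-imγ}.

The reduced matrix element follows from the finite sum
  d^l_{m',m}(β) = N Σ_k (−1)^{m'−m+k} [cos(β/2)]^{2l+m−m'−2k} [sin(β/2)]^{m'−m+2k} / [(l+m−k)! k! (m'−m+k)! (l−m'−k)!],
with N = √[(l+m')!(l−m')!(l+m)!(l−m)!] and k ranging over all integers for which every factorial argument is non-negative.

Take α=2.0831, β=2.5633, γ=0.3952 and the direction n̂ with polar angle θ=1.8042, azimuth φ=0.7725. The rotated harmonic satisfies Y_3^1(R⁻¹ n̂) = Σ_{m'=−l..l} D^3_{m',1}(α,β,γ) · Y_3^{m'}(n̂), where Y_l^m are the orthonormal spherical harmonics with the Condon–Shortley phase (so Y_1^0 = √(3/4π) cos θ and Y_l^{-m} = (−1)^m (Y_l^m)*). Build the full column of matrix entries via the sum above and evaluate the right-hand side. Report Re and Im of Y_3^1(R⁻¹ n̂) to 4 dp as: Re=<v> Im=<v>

Re=-0.0644 Im=-0.1226

Need the full column D^3_{m',1} for m'=−3..3 at α=2.0831, β=2.5633, γ=0.3952.
cos(β/2)=0.285134, sin(β/2)=0.958488
d^3_{-3,1}: single k=4 term ⇒ +0.265760;  D = +0.241668-0.110567i
d^3_{-2,1}: k∈[3..4] ⇒ +0.129103 -0.729427 = -0.600324;  D = +0.485288+0.353390i
d^3_{-1,1}: k∈[2..4] ⇒ +0.036435 -0.548952 +0.775388 = +0.262871;  D = -0.030713+0.261071i
d^3_{0,1}: k∈[1..3] ⇒ +0.006258 -0.212138 +0.799047 = +0.593167;  D = +0.547445-0.228365i
d^3_{1,1}: k∈[0..2] ⇒ +0.000537 -0.048580 +0.411714 = +0.363671;  D = -0.286562-0.223918i
d^3_{2,1}: k∈[0..1] ⇒ -0.005713 +0.129103 = +0.123391;  D = -0.018560+0.121987i
d^3_{3,1}: single k=0 term ⇒ +0.023519;  D = +0.022000-0.008314i
Y_3^{m'}(θ=1.8042,φ=0.7725) and Σ D·Y over m':
  (+0.2417-0.1106i)·(-0.2610-0.2820i)  (+0.4853+0.3534i)·(-0.0058+0.2237i)  (-0.0307+0.2611i)·(-0.1649+0.1607i)  (+0.5474-0.2284i)·(+0.2358+0.0000i)  (-0.2866-0.2239i)·(+0.1649+0.1607i)  (-0.0186+0.1220i)·(-0.0058-0.2237i)  (+0.0220-0.0083i)·(+0.2610-0.2820i)
Y_3^1(R⁻¹ n̂) = -0.064352-0.122577i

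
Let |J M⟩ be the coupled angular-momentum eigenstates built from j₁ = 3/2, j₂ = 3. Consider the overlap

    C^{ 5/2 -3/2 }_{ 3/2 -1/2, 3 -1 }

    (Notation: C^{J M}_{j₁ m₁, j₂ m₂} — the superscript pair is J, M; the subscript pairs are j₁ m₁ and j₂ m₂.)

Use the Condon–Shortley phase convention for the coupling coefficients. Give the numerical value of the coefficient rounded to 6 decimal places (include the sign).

√[6·2!1!4!/8! · 1!2!2!4!1!4!] = √(576/35)
  +(−1)^1/∏(1,1,1,1,0,3)! = -1/6  (running -1/6)
  +(−1)^2/∏(2,0,0,0,1,4)! = 1/48  (running -7/48)
⟨..|..⟩ = √(576/35)·(-7/48) = -0.591608

-0.591608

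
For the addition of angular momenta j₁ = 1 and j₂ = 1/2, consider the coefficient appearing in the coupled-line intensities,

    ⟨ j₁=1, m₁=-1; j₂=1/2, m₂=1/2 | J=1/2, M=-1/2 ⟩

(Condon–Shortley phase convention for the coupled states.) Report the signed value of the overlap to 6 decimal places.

triangle: 1!×1!×0!/3! = 1/6
(j±m)!: 0!×2!×1!×0!×0!×1! = 2
prefactor² = (2J+1)×Δ×N² = 2/3
  k=1: −1/(1!×0!×1!×0!×0!×0!) = -1
Σ = -1  ⇒  CG² = 2/3×(-1)² = 2/3
CG = −√(2/3) = -0.816497

−√(2/3) ≈ -0.816497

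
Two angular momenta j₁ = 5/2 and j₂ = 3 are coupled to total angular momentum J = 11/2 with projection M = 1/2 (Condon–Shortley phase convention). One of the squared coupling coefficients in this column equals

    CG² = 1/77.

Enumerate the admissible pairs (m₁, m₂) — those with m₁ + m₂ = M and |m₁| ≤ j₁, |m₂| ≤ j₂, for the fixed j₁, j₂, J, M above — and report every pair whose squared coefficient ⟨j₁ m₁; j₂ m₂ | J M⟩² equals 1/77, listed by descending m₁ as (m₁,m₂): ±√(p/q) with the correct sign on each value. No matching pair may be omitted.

Admissible pairs with m₁+m₂ = M = 1/2: (-5/2,3), (-3/2,2), (-1/2,1), (1/2,0), (3/2,-1), (5/2,-2)
  (m₁,m₂)=(5/2,-2): CG² = 1/77, CG = +√(1/77)   ← matches the target
  (m₁,m₂)=(3/2,-1): CG² = 25/154, CG = +√(25/154)
  (m₁,m₂)=(1/2,0): CG² = 100/231, CG = +√(100/231)
  (m₁,m₂)=(-1/2,1): CG² = 25/77, CG = +√(25/77)
  (m₁,m₂)=(-3/2,2): CG² = 5/77, CG = +√(5/77)
  (m₁,m₂)=(-5/2,3): CG² = 1/462, CG = +√(1/462)
Pairs with CG² = 1/77: (5/2,-2): +√(1/77)

(5/2,-2): +√(1/77)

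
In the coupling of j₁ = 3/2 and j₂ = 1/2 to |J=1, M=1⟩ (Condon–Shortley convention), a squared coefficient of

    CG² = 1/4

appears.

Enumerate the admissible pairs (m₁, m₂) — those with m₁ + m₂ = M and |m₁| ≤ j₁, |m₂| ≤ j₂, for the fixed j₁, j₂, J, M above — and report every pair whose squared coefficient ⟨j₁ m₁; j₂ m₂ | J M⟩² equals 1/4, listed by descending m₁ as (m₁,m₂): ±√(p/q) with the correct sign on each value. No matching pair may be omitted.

Admissible pairs with m₁+m₂ = M = 1: (1/2,1/2), (3/2,-1/2)
  (m₁,m₂)=(3/2,-1/2): CG² = 3/4, CG = +√(3/4)
  (m₁,m₂)=(1/2,1/2): CG² = 1/4, CG = −√(1/4)   ← matches the target
Pairs with CG² = 1/4: (1/2,1/2): −√(1/4)

(1/2,1/2): −√(1/4)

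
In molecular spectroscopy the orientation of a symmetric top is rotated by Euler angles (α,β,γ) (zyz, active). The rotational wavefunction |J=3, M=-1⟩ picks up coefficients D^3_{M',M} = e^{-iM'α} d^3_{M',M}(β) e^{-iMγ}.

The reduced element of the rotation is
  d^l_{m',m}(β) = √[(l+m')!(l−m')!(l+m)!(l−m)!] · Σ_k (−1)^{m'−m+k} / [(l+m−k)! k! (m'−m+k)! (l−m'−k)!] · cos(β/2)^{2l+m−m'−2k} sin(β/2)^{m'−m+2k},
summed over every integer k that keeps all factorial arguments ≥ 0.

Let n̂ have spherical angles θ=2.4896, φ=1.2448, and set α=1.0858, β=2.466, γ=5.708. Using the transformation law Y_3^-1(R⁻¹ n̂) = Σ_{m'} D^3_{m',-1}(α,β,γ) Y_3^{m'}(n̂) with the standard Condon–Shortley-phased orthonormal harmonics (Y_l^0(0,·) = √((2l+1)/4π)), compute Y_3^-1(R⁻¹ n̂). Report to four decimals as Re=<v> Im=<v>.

Re=-0.0350 Im=-0.1234

Need the full column D^3_{m',-1} for m'=−3..3 at α=1.0858, β=2.4660, γ=5.7080.
cos(β/2)=0.331409, sin(β/2)=0.943487
d^3_{-3,-1}: single k=2 term ⇒ +0.041589;  D = -0.037277+0.018440i
d^3_{-2,-1}: k∈[1..2] ⇒ +0.011928 -0.193344 = -0.181416;  D = +0.004647-0.181357i
d^3_{-1,-1}: k∈[0..2] ⇒ +0.001325 -0.085905 +0.522184 = +0.437604;  D = +0.381785+0.213863i
d^3_{0,-1}: k∈[0..2] ⇒ -0.013066 +0.317696 -0.858292 = -0.553662;  D = -0.464573+0.301186i
d^3_{1,-1}: k∈[0..2] ⇒ +0.064429 -0.696245 +0.705369 = +0.073552;  D = -0.006625-0.073254i
d^3_{2,-1}: k∈[0..1] ⇒ -0.193344 +0.783509 = +0.590166;  D = -0.544765-0.226996i
d^3_{3,-1}: single k=0 term ⇒ +0.337068;  D = -0.259749+0.214814i
Y_3^{m'}(θ=2.4896,φ=1.2448) and Σ D·Y over m':
  (-0.0373+0.0184i)·(-0.0773+0.0521i)  (+0.0046-0.1814i)·(+0.2377+0.1815i)  (+0.3818+0.2139i)·(+0.1356-0.4011i)  (-0.4646+0.3012i)·(-0.0472+0.0000i)  (-0.0066-0.0733i)·(-0.1356-0.4011i)  (-0.5448-0.2270i)·(+0.2377-0.1815i)  (-0.2597+0.2148i)·(+0.0773+0.0521i)
Y_3^-1(R⁻¹ n̂) = -0.035036-0.123425i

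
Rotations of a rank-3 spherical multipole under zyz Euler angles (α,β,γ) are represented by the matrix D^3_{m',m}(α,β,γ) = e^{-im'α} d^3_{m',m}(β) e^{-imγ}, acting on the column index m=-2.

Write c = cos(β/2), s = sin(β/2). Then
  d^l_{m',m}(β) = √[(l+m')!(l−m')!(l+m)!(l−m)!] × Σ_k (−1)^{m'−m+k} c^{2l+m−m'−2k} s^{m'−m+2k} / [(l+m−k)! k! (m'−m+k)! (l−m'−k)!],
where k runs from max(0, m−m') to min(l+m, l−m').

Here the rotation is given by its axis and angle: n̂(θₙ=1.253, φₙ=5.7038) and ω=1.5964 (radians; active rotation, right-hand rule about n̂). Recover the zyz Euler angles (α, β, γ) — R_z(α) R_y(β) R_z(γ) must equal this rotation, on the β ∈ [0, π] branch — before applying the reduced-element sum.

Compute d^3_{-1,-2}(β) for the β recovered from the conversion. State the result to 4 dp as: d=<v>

d=0.3289

Axis–angle → zyz. n̂ = (sinθₙcosφₙ, sinθₙsinφₙ, cosθₙ) = (+0.794898, -0.520094, +0.312474), ω = 1.5964.
R = I cosω + sinω [n̂]ₓ + (1−cosω) n̂n̂ᵀ gives
  R = [+0.622438, -0.736377, -0.265180; -0.111634, +0.251822, -0.961314; +0.774667, +0.627961, +0.074539]
β = atan2(√(R₁₃²+R₂₃²), R₃₃) = 1.496188; α = atan2(R₂₃, R₁₃) mod 2π = 4.443231; γ = atan2(R₃₂, −R₃₁) mod 2π = 2.460409
d^3_{-1,-2}(β=1.4962) via the finite sum:
With c≡cos(β/2)=0.732987 and s≡sin(β/2)=0.680243, N=[2·24·1·120]^{1/2}=75.894664
k: max(0,(-2)−(-1))=0 … min(3+(-2),3−(-1))=1
  k=0: (−1)^1·75.8947/(24)·0.7330^5·0.6802^1 = -0.455139
  k=1: (−1)^2·75.8947/(12)·0.7330^3·0.6802^3 = +0.783990
d^3_{-1,-2}(1.4962) = -0.455139 +0.783990 = +0.328851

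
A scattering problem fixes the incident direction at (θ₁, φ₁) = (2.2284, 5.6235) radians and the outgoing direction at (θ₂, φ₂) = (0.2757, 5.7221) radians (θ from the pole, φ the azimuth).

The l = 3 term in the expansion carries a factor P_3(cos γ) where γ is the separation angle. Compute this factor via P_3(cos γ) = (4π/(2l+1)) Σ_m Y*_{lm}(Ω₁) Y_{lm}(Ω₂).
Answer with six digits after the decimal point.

Term-by-term m-sum for l=3 (normalisation 4π/7 = 1.795196):
  m=-3: Y*=-0.082122-0.189849i  Y=-0.000945+0.008363i  product +0.001665-0.000507i
  m=-2: Y*=-0.097348+0.378989i  Y=+0.031607+0.065662i  product -0.027962+0.005587i
  m=-1: Y*=+0.175430-0.136063i  Y=+0.270351+0.169906i  product +0.070546-0.006978i
  m=+0: Y*=+0.258211-0.000000i  Y=+0.585119+0.000000i  product +0.151084+0.000000i
  m=+1: Y*=-0.175430-0.136063i  Y=-0.270351+0.169906i  product +0.070546+0.006978i
  m=+2: Y*=-0.097348-0.378989i  Y=+0.031607-0.065662i  product -0.027962-0.005587i
  m=+3: Y*=+0.082122-0.189849i  Y=+0.000945+0.008363i  product +0.001665+0.000507i
Accumulated sum +0.239582+0.000000i; after 4π/(2l+1) scaling, +0.430096+0.000000i ⇒ P_3 = 0.430096

0.430096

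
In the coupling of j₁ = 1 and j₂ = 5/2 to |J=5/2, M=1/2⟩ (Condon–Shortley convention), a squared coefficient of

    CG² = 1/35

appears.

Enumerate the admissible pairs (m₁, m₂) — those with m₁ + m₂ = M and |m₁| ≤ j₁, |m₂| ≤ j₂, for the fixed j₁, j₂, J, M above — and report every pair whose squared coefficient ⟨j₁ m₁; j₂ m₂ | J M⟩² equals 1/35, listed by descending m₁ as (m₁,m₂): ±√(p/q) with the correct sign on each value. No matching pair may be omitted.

(0,1/2): −√(1/35)

Admissible pairs with m₁+m₂ = M = 1/2: (-1,3/2), (0,1/2), (1,-1/2)
  (m₁,m₂)=(1,-1/2): CG² = 18/35, CG = +√(18/35)
  (m₁,m₂)=(0,1/2): CG² = 1/35, CG = −√(1/35)   ← matches the target
  (m₁,m₂)=(-1,3/2): CG² = 16/35, CG = −√(16/35)
Pairs with CG² = 1/35: (0,1/2): −√(1/35)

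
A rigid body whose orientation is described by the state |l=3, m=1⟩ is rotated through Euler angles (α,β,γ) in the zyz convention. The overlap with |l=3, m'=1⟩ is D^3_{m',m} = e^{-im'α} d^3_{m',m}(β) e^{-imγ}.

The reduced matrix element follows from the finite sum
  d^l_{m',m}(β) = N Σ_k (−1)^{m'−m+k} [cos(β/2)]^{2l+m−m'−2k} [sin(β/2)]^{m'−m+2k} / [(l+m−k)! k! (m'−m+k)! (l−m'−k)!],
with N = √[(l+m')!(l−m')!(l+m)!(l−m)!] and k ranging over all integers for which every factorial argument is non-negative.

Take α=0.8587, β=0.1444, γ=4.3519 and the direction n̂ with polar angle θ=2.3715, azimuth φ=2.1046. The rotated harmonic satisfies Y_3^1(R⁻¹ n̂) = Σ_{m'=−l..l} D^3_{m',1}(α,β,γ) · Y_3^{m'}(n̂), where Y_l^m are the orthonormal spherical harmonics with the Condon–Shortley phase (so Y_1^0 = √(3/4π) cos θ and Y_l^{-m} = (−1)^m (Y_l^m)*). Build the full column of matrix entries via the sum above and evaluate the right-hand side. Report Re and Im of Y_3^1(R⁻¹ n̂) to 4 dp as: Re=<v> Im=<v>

Re=0.3075 Im=-0.0293

Need the full column D^3_{m',1} for m'=−3..3 at α=0.8587, β=0.1444, γ=4.3519.
cos(β/2)=0.997395, sin(β/2)=0.072137
d^3_{-3,1}: single k=4 term ⇒ +0.000104;  D = -0.000021-0.000102i
d^3_{-2,1}: k∈[3..4] ⇒ +0.002356 -0.000006 = +0.002349;  D = -0.002054-0.001141i
d^3_{-1,1}: k∈[2..4] ⇒ +0.030899 -0.000216 +0.000000 = +0.030683;  D = -0.028806+0.010568i
d^3_{0,1}: k∈[1..3] ⇒ +0.246653 -0.003871 +0.000007 = +0.242789;  D = -0.085639+0.227183i
d^3_{1,1}: k∈[0..2] ⇒ +0.984470 -0.041198 +0.000162 = +0.943433;  D = +0.450824+0.828748i
d^3_{2,1}: k∈[0..1] ⇒ -0.225162 +0.002356 = -0.222806;  D = -0.217729-0.047292i
d^3_{3,1}: single k=0 term ⇒ +0.019945;  D = +0.015940-0.011988i
Y_3^{m'}(θ=2.3715,φ=2.1046) and Σ D·Y over m':
  (-0.0000-0.0001i)·(+0.1407-0.0043i)  (-0.0021-0.0011i)·(+0.1715-0.3115i)  (-0.0288+0.0106i)·(-0.1805-0.3054i)  (-0.0856+0.2272i)·(+0.1134+0.0000i)  (+0.4508+0.8287i)·(+0.1805-0.3054i)  (-0.2177-0.0473i)·(+0.1715+0.3115i)  (+0.0159-0.0120i)·(-0.1407-0.0043i)
Y_3^1(R⁻¹ n̂) = +0.307539-0.029316i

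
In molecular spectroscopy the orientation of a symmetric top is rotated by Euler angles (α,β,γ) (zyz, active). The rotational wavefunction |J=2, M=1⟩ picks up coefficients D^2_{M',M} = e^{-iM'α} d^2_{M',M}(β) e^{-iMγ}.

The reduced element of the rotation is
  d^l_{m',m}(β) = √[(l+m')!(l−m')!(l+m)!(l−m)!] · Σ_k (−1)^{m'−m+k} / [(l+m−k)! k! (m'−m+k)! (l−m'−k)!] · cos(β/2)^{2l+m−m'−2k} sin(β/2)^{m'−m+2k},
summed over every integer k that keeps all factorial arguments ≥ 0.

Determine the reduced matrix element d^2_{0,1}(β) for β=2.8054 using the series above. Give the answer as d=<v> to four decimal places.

d^2_{0,1}(β=2.8054) via the finite sum:
c=cos(2.805400/2)=0.167306, s=sin(2.805400/2)=0.985905; N=√[2·2·6·1]=4.898979
Admissible k: 1..2 (factorial args all ≥0)
  k=1: (−1)^0·4.8990/(2)·0.1673^3·0.9859^1 = +0.011310
  k=2: (−1)^1·4.8990/(2)·0.1673^1·0.9859^3 = -0.392728
d^2_{0,1}(2.8054) = +0.011310 -0.392728 = -0.381419

d=-0.3814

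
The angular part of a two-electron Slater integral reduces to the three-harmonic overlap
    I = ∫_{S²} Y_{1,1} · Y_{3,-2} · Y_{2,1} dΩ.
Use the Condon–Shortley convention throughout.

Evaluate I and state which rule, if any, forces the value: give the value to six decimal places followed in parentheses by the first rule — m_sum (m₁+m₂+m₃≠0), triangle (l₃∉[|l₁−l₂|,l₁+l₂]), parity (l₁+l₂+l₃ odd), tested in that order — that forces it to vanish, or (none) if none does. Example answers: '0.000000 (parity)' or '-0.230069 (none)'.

0.261169 (none)

Rules hold: Σm=0, L=6 even, 2≤2≤4.
N = 3·7·5 = 105
Δ = 2!·0!·4!/7! = 1/105
Racah Σ t=1..1: t=1:−1/4 = -1/4
⇒ 3j(1 3 2; 0 0 0)² = 3/35, sgn -1
Racah Σ t=0..0: t=0:+1/12 = 1/12
⇒ 3j(1 3 2; 1 -2 1)² = 2/21, sgn -1
4πI² = N·(3j₀)²·(3jₘ)² = 6/7
I = +1·√(0.857143/4π) = 0.26116903
No selection rule forces the value: the integral is nonzero (none).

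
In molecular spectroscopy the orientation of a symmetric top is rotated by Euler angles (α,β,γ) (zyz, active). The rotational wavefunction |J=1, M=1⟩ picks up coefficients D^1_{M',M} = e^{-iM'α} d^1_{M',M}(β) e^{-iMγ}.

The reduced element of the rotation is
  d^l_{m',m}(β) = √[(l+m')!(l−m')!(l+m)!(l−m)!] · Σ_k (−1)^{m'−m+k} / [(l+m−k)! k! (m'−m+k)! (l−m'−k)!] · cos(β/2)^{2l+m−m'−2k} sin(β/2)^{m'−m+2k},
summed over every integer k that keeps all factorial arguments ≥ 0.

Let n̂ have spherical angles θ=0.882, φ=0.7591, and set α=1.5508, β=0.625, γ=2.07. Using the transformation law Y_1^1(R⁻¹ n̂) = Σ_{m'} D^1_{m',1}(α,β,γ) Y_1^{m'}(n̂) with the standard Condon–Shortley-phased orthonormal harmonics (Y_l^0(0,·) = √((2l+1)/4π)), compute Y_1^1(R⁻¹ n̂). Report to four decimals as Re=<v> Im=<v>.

Need the full column D^1_{m',1} for m'=−1..1 at α=1.5508, β=0.6250, γ=2.0700.
cos(β/2)=0.951568, sin(β/2)=0.307439
d^1_{-1,1}: single k=2 term ⇒ +0.094518;  D = +0.082062-0.046899i
d^1_{0,1}: single k=1 term ⇒ +0.413726;  D = -0.198062-0.363237i
d^1_{1,1}: single k=0 term ⇒ +0.905482;  D = -0.803489+0.417496i
Y_1^{m'}(θ=0.882,φ=0.7591) and Σ D·Y over m':
  (+0.0821-0.0469i)·(+0.1935-0.1836i)  (-0.1981-0.3632i)·(+0.3106+0.0000i)  (-0.8035+0.4175i)·(-0.1935-0.1836i)
Y_1^1(R⁻¹ n̂) = +0.177876-0.070227i

Re=0.1779 Im=-0.0702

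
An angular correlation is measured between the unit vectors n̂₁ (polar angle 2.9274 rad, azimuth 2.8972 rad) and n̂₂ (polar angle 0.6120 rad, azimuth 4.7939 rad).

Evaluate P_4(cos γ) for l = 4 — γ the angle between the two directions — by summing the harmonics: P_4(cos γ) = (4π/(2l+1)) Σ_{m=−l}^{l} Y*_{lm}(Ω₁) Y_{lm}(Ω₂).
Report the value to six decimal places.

-0.097299

Addition theorem: P_4(cos γ) = (4π/9) Σ_m Y*_{lm}(Ω₁) Y_{lm}(Ω₂), m = −4…4:
  [-4]  conj(Y_{4,-4})(Ω₁) = 0.00051 - 0.00075j ; Y_{4,-4}(Ω₂) = 0.04567 - 0.01544j ; Δ = 0.00001 - 0.00004j
  [-3]  conj(Y_{4,-3})(Ω₁) = 0.00873 - 0.00786j ; Y_{4,-3}(Ω₂) = -0.04703 - 0.18848j ; Δ = -0.00189 - 0.00128j
  [-2]  conj(Y_{4,-2})(Ω₁) = 0.07585 - 0.04034j ; Y_{4,-2}(Ω₂) = -0.40197 + 0.06612j ; Δ = -0.02782 + 0.02123j
  [-1]  conj(Y_{4,-1})(Ω₁) = 0.35121 - 0.08758j ; Y_{4,-1}(Ω₂) = 0.03060 + 0.37462j ; Δ = 0.04356 + 0.12889j
  [+0]  conj(Y_{4,0})(Ω₁) = 0.66266 + 0.00000j ; Y_{4,0}(Ω₂) = -0.14698 + 0.00000j ; Δ = -0.09740 + 0.00000j
  [+1]  conj(Y_{4,1})(Ω₁) = -0.35121 - 0.08758j ; Y_{4,1}(Ω₂) = -0.03060 + 0.37462j ; Δ = 0.04356 - 0.12889j
  [+2]  conj(Y_{4,2})(Ω₁) = 0.07585 + 0.04034j ; Y_{4,2}(Ω₂) = -0.40197 - 0.06612j ; Δ = -0.02782 - 0.02123j
  [+3]  conj(Y_{4,3})(Ω₁) = -0.00873 - 0.00786j ; Y_{4,3}(Ω₂) = 0.04703 - 0.18848j ; Δ = -0.00189 + 0.00128j
  [+4]  conj(Y_{4,4})(Ω₁) = 0.00051 + 0.00075j ; Y_{4,4}(Ω₂) = 0.04567 + 0.01544j ; Δ = 0.00001 + 0.00004j
Total Σ_m = -0.06969 + 0.00000j. Multiply by 1.396263: -0.09730 + 0.00000j. P_4(cos γ) = -0.097299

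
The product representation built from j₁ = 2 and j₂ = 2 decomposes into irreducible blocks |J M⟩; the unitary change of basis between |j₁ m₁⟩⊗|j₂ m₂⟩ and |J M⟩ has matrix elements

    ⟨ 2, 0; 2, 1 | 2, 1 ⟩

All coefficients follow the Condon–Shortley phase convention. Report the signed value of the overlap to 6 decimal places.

√[5·2!2!2!/7! · 2!2!3!1!3!1!] = √(8/7)
  +(−1)^1/∏(1,1,1,2,1,0)! = -1/2  (running -1/2)
  +(−1)^2/∏(2,0,0,1,2,1)! = 1/4  (running -1/4)
⟨..|..⟩ = √(8/7)·(-1/4) = -0.267261

−√(1/14) ≈ -0.267261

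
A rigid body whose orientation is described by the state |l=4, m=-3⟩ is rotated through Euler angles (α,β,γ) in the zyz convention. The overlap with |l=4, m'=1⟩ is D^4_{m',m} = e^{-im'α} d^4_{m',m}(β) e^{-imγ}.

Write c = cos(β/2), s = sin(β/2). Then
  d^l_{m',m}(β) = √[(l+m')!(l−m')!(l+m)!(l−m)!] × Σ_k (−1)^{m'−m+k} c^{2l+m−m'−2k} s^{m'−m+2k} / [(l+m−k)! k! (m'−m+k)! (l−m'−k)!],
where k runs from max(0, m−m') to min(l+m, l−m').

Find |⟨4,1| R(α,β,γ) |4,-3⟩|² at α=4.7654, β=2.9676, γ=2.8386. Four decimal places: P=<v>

First d^4_{1,-3}(β=2.9676), then the phase factors e^{-i(1)α} and e^{-i(-3)γ}:
With c≡cos(β/2)=0.086887 and s≡sin(β/2)=0.996218, N=[120·6·1·5040]^{1/2}=1904.940944
The bounds max(0,m−m')=0 and min(l+m,l−m')=1 give 2 terms
  k=0: (−1)^4·1904.9409/(144)·0.0869^4·0.9962^4 = +0.000743
  k=1: (−1)^5·1904.9409/(240)·0.0869^2·0.9962^6 = -0.058574
d^4_{1,-3}(2.9676) = +0.000743 -0.058574 = -0.057831
|D^4_{1,-3}|² = |d^4_{1,-3}(β)|² = (-0.057831)² = 0.003344 (the z-rotation phases have unit modulus)

P=0.0033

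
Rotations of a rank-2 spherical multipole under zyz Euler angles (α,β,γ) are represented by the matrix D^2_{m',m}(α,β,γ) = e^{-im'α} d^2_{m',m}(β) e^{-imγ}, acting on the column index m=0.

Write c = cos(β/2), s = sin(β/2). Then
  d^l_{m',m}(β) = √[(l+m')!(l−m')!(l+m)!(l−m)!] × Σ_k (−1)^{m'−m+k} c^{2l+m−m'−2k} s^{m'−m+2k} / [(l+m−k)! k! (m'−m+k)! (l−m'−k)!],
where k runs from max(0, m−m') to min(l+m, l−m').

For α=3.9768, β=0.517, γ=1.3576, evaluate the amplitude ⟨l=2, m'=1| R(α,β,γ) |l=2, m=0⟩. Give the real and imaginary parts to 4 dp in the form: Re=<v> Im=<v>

Re=0.3531 Im=-0.3902

Split into d^2_{1,0}(β=0.5170) × two z-phases.
Half-angle: c=0.966775, s=0.255631. N=√(6·1·2·2)=4.898979
Admissible k: 0..1 (factorial args all ≥0)
  k=0: (−1)^1·4.8990/(2)·0.9668^3·0.2556^1 = -0.565802
  k=1: (−1)^2·4.8990/(2)·0.9668^1·0.2556^3 = +0.039558
d^2_{1,0}(0.5170) = -0.565802 +0.039558 = -0.526243
Attach z-rotation phases: D = e^{-i(1)(3.9768)}·(-0.526243)·e^{-i(0)(1.3576)} = +0.353122-0.390175i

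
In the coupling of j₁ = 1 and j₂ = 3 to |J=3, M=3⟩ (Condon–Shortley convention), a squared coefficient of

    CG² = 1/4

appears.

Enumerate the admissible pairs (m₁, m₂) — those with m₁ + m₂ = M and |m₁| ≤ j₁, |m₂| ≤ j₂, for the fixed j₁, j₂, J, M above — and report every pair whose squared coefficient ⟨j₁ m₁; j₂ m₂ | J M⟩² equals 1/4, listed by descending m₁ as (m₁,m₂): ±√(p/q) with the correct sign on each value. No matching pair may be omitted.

Admissible pairs with m₁+m₂ = M = 3: (0,3), (1,2)
  (m₁,m₂)=(1,2): CG² = 1/4, CG = +√(1/4)   ← matches the target
  (m₁,m₂)=(0,3): CG² = 3/4, CG = −√(3/4)
Pairs with CG² = 1/4: (1,2): +√(1/4)

(1,2): +√(1/4)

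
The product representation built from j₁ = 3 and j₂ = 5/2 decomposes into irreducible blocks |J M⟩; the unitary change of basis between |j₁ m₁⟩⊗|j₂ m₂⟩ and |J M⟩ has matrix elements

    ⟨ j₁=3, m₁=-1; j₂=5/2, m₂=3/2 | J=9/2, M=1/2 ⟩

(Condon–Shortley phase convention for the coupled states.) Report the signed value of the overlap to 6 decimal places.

-0.594588  (= −√(35/99))

triangle: 1!*5!*4!/11! = 2880/39916800
(j±m)!: 2!*4!*4!*1!*5!*4! = 3317760
prefactor² = (2J+1)*Δ*N² = 184320/77
  k=0: +1/(0!*1!*4!*4!*1!*0!) = 1/576
  k=1: −1/(1!*0!*3!*3!*2!*1!) = -1/72
Σ = -7/576  ⇒  CG² = 184320/77*(-7/576)² = 35/99
CG = −√(35/99) = -0.594588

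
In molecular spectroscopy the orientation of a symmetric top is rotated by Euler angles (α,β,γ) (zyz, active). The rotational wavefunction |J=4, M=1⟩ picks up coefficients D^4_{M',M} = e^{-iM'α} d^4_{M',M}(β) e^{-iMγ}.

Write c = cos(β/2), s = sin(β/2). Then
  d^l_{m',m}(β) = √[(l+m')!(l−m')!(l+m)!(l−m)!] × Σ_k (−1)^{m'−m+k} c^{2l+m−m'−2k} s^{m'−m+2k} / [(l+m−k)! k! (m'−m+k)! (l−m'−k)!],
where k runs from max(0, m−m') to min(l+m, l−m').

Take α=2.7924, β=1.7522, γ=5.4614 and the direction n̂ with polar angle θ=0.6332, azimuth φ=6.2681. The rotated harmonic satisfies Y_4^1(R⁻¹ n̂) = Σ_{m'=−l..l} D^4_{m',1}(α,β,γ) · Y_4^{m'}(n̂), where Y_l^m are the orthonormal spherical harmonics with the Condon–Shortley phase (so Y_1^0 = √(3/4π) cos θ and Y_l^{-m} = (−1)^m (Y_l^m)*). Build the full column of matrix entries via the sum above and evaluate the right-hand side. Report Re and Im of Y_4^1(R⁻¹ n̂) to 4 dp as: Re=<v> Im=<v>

Re=-0.0415 Im=-0.0807

Need the full column D^4_{m',1} for m'=−4..4 at α=2.7924, β=1.7522, γ=5.4614.
cos(β/2)=0.640152, sin(β/2)=0.768248
d^4_{-4,1}: single k=5 term ⇒ +0.525353;  D = +0.440876-0.285699i
d^4_{-3,1}: k∈[4..5] ⇒ +0.773852 -0.668722 = +0.105130;  D = -0.102461+0.023536i
d^4_{-2,1}: k∈[3..5] ⇒ +0.689343 -1.489236 +0.428973 = -0.370919;  D = -0.368099-0.045655i
d^4_{-1,1}: k∈[2..5] ⇒ +0.406165 -1.754932 +1.263766 -0.121342 = -0.206343;  D = +0.183726+0.093926i
d^4_{0,1}: k∈[1..4] ⇒ +0.151356 -1.307937 +1.883751 -0.452177 = +0.274992;  D = +0.187246+0.201394i
d^4_{1,1}: k∈[0..3] ⇒ +0.028201 -0.609247 +1.754932 -0.842511 = +0.331375;  D = -0.128988-0.305240i
d^4_{2,1}: k∈[0..2] ⇒ -0.143589 +1.034015 -0.992824 = -0.102397;  D = -0.005182-0.102266i
d^4_{3,1}: k∈[0..1] ⇒ +0.322383 -0.773852 = -0.451469;  D = -0.132800+0.431495i
d^4_{4,1}: single k=0 term ⇒ -0.364766;  D = +0.220100-0.290878i
Y_4^{m'}(θ=0.6332,φ=6.2681) and Σ D·Y over m':
  (+0.4409-0.2857i)·(+0.0542+0.0033i)  (-0.1025+0.0235i)·(+0.2088+0.0095i)  (-0.3681-0.0457i)·(+0.4155+0.0125i)  (+0.1837+0.0939i)·(+0.3495+0.0053i)  (+0.1872+0.2014i)·(-0.1814+0.0000i)  (-0.1290-0.3052i)·(-0.3495+0.0053i)  (-0.0052-0.1023i)·(+0.4155-0.0125i)  (-0.1328+0.4315i)·(-0.2088+0.0095i)  (+0.2201-0.2909i)·(+0.0542-0.0033i)
Y_4^1(R⁻¹ n̂) = -0.041549-0.080664i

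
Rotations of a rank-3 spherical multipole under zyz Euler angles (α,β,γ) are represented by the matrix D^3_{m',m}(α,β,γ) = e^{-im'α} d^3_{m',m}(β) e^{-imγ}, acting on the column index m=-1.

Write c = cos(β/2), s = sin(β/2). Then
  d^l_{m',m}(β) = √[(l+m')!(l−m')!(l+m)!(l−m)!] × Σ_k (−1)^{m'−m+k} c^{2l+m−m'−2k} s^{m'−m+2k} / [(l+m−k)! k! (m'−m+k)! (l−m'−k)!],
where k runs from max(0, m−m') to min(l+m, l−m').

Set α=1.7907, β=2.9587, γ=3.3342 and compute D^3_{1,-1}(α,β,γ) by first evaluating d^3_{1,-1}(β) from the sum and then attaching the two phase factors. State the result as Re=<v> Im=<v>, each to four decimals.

Split into d^3_{1,-1}(β=2.9587) × two z-phases.
Half-angle: c=0.091319, s=0.995822. N=√(24·2·2·24)=48.000000
k: max(0,(-1)−(1))=0 … min(3+(-1),3−(1))=2
  k=0: (−1)^2·48.0000/(8)·0.0913^4·0.9958^2 = +0.000414
  k=1: (−1)^3·48.0000/(6)·0.0913^2·0.9958^4 = -0.065605
  k=2: (−1)^4·48.0000/(48)·0.0913^0·0.9958^6 = +0.975191
d^3_{1,-1}(2.9587) = +0.000414 -0.065605 +0.975191 = +0.909999
Phases: e^{-i·(1)·1.7907}=-0.218136-0.975918i, e^{-i·(-1)·3.3342}=-0.981508-0.191419i ⇒ D=+0.024837+0.909660i

Re=0.0248 Im=0.9097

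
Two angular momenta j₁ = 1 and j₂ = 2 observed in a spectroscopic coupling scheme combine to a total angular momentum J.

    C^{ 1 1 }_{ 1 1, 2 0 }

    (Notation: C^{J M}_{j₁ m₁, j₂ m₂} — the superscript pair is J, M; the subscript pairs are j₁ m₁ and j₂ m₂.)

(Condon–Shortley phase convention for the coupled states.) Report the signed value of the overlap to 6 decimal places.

j₁+j₂−J=2  J+j₁−j₂=0  J−j₁+j₂=2  j₁+j₂+J+1=5
(j₁±m₁, j₂±m₂, J±M) = (2,0,2,2,2,0)
P² = 8/5
sum k=0..0:
  [0] +1/4 = 1/4
S = 1/4
C² = P²·S² = 1/10 ; C = +0.316228

+√(1/10) ≈ +0.316228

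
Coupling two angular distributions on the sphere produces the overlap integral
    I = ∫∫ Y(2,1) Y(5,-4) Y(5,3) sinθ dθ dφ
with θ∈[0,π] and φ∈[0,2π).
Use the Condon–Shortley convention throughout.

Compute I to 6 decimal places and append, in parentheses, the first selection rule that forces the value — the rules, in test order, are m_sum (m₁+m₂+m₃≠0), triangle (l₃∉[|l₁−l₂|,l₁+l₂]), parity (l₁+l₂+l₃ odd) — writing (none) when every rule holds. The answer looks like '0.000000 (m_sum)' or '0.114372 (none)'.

0.196098 (none)

m-sum 0 ✓  L=12 even ✓  3≤5≤7 ✓
Π(2lᵢ+1) = 5×11×11 = 605
triangle coeff Δ(2,5,5) = 1/38610
Σ_t [0,2]: t=0:+1/2880 t=1:−1/576 t=2:+1/2880 = -1/960
(3j)²=10/429 [(2 5 5; 0 0 0)], sign=+1
Σ_t [0,1]: t=0:+1/10080 t=1:−1/80640 = 1/11520
(3j)²=49/1430 [(2 5 5; 1 -4 3)], sign=+1
⇒ 4πI² = 245/507
I = (+1)√(245/507/(4π)) = 0.19609844
No selection rule forces the value: the integral is nonzero (none).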